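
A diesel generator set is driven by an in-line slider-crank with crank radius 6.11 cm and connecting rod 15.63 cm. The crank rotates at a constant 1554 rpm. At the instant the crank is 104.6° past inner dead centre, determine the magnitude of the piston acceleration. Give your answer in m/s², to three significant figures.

ω = 2π·1554/60 = 162.7 rad/s
x(θ) = r cosθ + √(L² − r² sin²θ); with ω constant, a = ω²·d²x/dθ².
d²x/dθ² = −r cosθ − r²(cos2θ)/√u − r⁴ sin²2θ/(4u^{3/2}),  u = L² − r² sin²θ = 0.0209337 m².
Substituting r = 0.0611 m, L = 0.1563 m, θ = 104.6°: d²x/dθ² = +0.037651 m.
a = ω²·d²x/dθ² = (162.7)²·(+0.037651) = +997.1 m/s²;  |a| = 997.1 m/s².

997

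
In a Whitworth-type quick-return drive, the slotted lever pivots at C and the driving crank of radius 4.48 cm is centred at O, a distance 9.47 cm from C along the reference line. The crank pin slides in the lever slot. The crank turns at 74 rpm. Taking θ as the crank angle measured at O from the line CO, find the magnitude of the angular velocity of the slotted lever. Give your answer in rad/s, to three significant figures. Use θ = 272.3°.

1.49

ω = 7.749 rad/s (from 74 rpm).
Crank pin A relative to C: A = (d + r cosθ, r sinθ); lever angle φ = atan2(r sinθ, d + r cosθ).
Differentiating tanφ: φ̇ = rω(d cosθ + r)/(d² + r² + 2dr cosθ).
d² + r² + 2dr cosθ = |CA|² = 0.0113157 m²;  d cosθ + r = +0.0486 m.
|ω_lever| = |0.0448·7.749·+0.0486| / 0.0113157 = 1.4911 rad/s.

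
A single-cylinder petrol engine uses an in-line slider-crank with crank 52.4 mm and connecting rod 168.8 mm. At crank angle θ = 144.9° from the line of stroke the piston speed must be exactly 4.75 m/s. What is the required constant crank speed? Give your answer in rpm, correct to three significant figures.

For an in-line slider-crank, |v_piston| = rω|sinθ|·[1 + r cosθ/√(L² − r² sin²θ)].
With r = 0.0524 m, L = 0.1688 m, θ = 144.9°: the bracketed kinematic factor |dx/dθ| = 0.022353 m.
ω = v/|dx/dθ| = 4.75/0.022353 = 212.5 rad/s.
N = 60ω/(2π) = 2029.2 rpm.

2030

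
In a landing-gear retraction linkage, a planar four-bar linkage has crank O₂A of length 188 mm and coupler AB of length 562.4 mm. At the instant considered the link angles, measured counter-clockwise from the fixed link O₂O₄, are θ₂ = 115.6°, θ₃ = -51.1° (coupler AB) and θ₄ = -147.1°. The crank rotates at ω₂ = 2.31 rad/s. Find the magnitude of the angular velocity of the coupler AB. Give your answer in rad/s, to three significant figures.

ω₂ = 2.31 rad/s
Differentiating the loop-closure r₂e^{iθ₂}+r₃e^{iθ₃}=r₁+r₄e^{iθ₄} gives r₂ω₂e^{iθ₂}+r₃ω₃e^{iθ₃}=r₄ω₄e^{iθ₄}.
Eliminating the other unknown: ω₃ = r₂ω₂ sin(θ₄−θ₂) / [r₃ sin(θ₃−θ₄)].
Numerator sine = +0.99189; denominator sine = +0.99452.
Result = 0.188·2.31·(+0.99189) / (0.5624·(+0.99452)) = +0.77015 rad/s; magnitude 0.77015 rad/s.

0.770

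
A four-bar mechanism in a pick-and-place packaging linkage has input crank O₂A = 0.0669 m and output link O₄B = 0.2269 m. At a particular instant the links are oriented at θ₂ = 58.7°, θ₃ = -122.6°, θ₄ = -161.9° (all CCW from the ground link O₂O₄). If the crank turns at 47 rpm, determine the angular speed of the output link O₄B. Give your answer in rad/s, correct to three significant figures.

0.0520

ω₂ = 4.922 rad/s (from 47 rpm).
Differentiating the loop-closure r₂e^{iθ₂}+r₃e^{iθ₃}=r₁+r₄e^{iθ₄} gives r₂ω₂e^{iθ₂}+r₃ω₃e^{iθ₃}=r₄ω₄e^{iθ₄}.
Eliminating the other unknown: ω₄ = r₂ω₂ sin(θ₂−θ₃) / [r₄ sin(θ₄−θ₃)].
Numerator sine = -0.02269; denominator sine = -0.63338.
Result = 0.0669·4.922·(-0.02269) / (0.2269·(-0.63338)) = +0.05198 rad/s; magnitude 0.05198 rad/s.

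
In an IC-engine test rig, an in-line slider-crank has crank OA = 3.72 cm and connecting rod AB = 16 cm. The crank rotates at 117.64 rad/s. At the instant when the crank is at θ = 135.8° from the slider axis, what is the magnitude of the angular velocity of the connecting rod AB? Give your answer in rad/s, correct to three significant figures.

ω = 117.6 rad/s
The rod makes angle φ with the slider axis where L sinφ = r sinθ; differentiating, L cosφ·φ̇ = r ω cosθ.
L cosφ = √(L² − r² sin²θ) = 0.15788 m.
|ω_rod| = r ω |cosθ| / √(L² − r² sin²θ) = 0.0372·117.6·0.71691/0.15788 = 19.871 rad/s.

19.9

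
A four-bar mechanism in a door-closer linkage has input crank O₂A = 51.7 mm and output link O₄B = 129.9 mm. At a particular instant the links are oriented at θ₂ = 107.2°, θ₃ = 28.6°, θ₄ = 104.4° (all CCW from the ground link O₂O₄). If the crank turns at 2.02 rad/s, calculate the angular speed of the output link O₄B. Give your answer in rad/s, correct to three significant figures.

ω₂ = 2.02 rad/s
Differentiating the loop-closure r₂e^{iθ₂}+r₃e^{iθ₃}=r₁+r₄e^{iθ₄} gives r₂ω₂e^{iθ₂}+r₃ω₃e^{iθ₃}=r₄ω₄e^{iθ₄}.
Eliminating the other unknown: ω₄ = r₂ω₂ sin(θ₂−θ₃) / [r₄ sin(θ₄−θ₃)].
Numerator sine = +0.98027; denominator sine = +0.96945.
Result = 0.0517·2.02·(+0.98027) / (0.1299·(+0.96945)) = +0.81293 rad/s; magnitude 0.81293 rad/s.

0.813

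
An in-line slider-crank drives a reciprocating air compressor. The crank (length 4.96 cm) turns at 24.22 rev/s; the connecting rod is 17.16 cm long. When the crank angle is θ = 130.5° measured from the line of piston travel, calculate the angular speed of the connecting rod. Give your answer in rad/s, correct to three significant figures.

ω = 152.2 rad/s (converted from 24.22 rev/s).
The rod makes angle φ with the slider axis where L sinφ = r sinθ; differentiating, L cosφ·φ̇ = r ω cosθ.
L cosφ = √(L² − r² sin²θ) = 0.1674 m.
|ω_rod| = r ω |cosθ| / √(L² − r² sin²θ) = 0.0496·152.2·0.64945/0.1674 = 29.283 rad/s.

29.3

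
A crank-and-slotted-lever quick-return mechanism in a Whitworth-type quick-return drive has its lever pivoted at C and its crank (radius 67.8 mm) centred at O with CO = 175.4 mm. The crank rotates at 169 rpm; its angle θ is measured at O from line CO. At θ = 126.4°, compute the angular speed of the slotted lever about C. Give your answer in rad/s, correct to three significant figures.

ω = 17.7 rad/s (from 169 rpm).
Crank pin A relative to C: A = (d + r cosθ, r sinθ); lever angle φ = atan2(r sinθ, d + r cosθ).
Differentiating tanφ: φ̇ = rω(d cosθ + r)/(d² + r² + 2dr cosθ).
d² + r² + 2dr cosθ = |CA|² = 0.021248 m²;  d cosθ + r = -0.036286 m.
|ω_lever| = |0.0678·17.7·-0.036286| / 0.021248 = 2.0491 rad/s.

2.05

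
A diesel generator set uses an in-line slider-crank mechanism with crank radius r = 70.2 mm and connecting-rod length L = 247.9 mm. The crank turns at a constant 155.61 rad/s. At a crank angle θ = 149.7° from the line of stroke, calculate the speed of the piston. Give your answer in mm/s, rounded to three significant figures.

4150

ω = 155.6 rad/s
For an in-line slider-crank, x = r cosθ + √(L² − r² sin²θ), so v = −rω sinθ·[1 + r cosθ/√(L² − r² sin²θ)].
With r = 0.0702 m, L = 0.2479 m, θ = 149.7°: √(L² − r² sin²θ) = 0.24536 m.
v = −0.0702·155.6·0.50453·[1 + 0.0702·-0.86340/0.24536] = -4.1499 m/s.
|v| = 4.1499 m/s = 4149.9 mm/s.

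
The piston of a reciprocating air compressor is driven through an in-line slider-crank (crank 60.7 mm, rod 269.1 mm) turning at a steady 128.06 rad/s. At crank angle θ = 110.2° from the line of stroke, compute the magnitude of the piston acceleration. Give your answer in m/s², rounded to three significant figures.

ω = 128.1 rad/s
x(θ) = r cosθ + √(L² − r² sin²θ); with ω constant, a = ω²·d²x/dθ².
d²x/dθ² = −r cosθ − r²(cos2θ)/√u − r⁴ sin²2θ/(4u^{3/2}),  u = L² − r² sin²θ = 0.0691696 m².
Substituting r = 0.0607 m, L = 0.2691 m, θ = 110.2°: d²x/dθ² = +0.03155 m.
a = ω²·d²x/dθ² = (128.1)²·(+0.03155) = +517.4 m/s²;  |a| = 517.4 m/s².

517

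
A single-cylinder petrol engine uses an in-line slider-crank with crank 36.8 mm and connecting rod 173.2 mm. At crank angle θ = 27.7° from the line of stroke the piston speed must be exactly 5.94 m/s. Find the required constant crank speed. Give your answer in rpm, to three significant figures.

2790

For an in-line slider-crank, |v_piston| = rω|sinθ|·[1 + r cosθ/√(L² − r² sin²θ)].
With r = 0.0368 m, L = 0.1732 m, θ = 27.7°: the bracketed kinematic factor |dx/dθ| = 0.02034 m.
ω = v/|dx/dθ| = 5.94/0.02034 = 292.04 rad/s.
N = 60ω/(2π) = 2788.7 rpm.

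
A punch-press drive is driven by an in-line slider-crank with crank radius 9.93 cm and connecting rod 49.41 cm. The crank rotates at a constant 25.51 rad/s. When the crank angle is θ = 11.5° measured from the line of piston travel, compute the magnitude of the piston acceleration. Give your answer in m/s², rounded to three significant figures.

ω = 25.51 rad/s
x(θ) = r cosθ + √(L² − r² sin²θ); with ω constant, a = ω²·d²x/dθ².
d²x/dθ² = −r cosθ − r²(cos2θ)/√u − r⁴ sin²2θ/(4u^{3/2}),  u = L² − r² sin²θ = 0.243743 m².
Substituting r = 0.0993 m, L = 0.4941 m, θ = 11.5°: d²x/dθ² = -0.11572 m.
a = ω²·d²x/dθ² = (25.51)²·(-0.11572) = -75.307 m/s²;  |a| = 75.307 m/s².

75.3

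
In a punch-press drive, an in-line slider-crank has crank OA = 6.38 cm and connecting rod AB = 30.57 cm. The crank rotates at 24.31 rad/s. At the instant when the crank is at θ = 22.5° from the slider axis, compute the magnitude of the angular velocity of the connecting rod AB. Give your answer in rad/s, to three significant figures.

4.70

ω = 24.31 rad/s
The rod makes angle φ with the slider axis where L sinφ = r sinθ; differentiating, L cosφ·φ̇ = r ω cosθ.
L cosφ = √(L² − r² sin²θ) = 0.30472 m.
|ω_rod| = r ω |cosθ| / √(L² − r² sin²θ) = 0.0638·24.31·0.92388/0.30472 = 4.7024 rad/s.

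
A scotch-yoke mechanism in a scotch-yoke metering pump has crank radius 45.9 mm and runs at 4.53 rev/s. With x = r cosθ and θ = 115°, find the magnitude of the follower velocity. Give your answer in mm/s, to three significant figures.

1180

ω = 28.46 rad/s (from 4.53 rev/s).
x = r cosθ ⇒ ẋ = −rω sinθ.
|v| = rω|sinθ| = 0.0459·28.46·|sin 115°| = 1.184 m/s = 1184 mm/s.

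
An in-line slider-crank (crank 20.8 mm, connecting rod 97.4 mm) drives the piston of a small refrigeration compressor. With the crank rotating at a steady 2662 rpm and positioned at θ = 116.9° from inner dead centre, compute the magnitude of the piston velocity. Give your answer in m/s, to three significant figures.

4.66

ω = 2π·2662/60 = 278.8 rad/s
For an in-line slider-crank, x = r cosθ + √(L² − r² sin²θ), so v = −rω sinθ·[1 + r cosθ/√(L² − r² sin²θ)].
With r = 0.0208 m, L = 0.0974 m, θ = 116.9°: √(L² − r² sin²θ) = 0.095617 m.
v = −0.0208·278.8·0.89180·[1 + 0.0208·-0.45243/0.095617] = -4.662 m/s.
|v| = 4.662 m/s.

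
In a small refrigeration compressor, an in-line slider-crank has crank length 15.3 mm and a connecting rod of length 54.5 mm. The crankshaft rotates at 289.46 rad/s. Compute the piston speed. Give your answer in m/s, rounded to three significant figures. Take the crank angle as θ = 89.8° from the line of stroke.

4.43

ω = 289.5 rad/s
For an in-line slider-crank, x = r cosθ + √(L² − r² sin²θ), so v = −rω sinθ·[1 + r cosθ/√(L² − r² sin²θ)].
With r = 0.0153 m, L = 0.0545 m, θ = 89.8°: √(L² − r² sin²θ) = 0.052308 m.
v = −0.0153·289.5·0.99999·[1 + 0.0153·0.00349/0.052308] = -4.4332 m/s.
|v| = 4.4332 m/s.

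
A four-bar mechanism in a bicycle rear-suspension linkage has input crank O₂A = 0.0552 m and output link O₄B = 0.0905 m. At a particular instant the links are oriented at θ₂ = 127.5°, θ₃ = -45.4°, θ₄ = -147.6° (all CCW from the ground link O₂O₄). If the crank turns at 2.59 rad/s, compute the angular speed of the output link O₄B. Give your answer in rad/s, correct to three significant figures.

0.200

ω₂ = 2.59 rad/s
Differentiating the loop-closure r₂e^{iθ₂}+r₃e^{iθ₃}=r₁+r₄e^{iθ₄} gives r₂ω₂e^{iθ₂}+r₃ω₃e^{iθ₃}=r₄ω₄e^{iθ₄}.
Eliminating the other unknown: ω₄ = r₂ω₂ sin(θ₂−θ₃) / [r₄ sin(θ₄−θ₃)].
Numerator sine = +0.12360; denominator sine = -0.97742.
Result = 0.0552·2.59·(+0.12360) / (0.0905·(-0.97742)) = -0.19977 rad/s; magnitude 0.19977 rad/s.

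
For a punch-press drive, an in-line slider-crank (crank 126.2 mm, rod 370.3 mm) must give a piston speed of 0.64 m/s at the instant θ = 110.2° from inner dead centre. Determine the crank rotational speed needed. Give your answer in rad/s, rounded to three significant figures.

6.17

For an in-line slider-crank, |v_piston| = rω|sinθ|·[1 + r cosθ/√(L² − r² sin²θ)].
With r = 0.1262 m, L = 0.3703 m, θ = 110.2°: the bracketed kinematic factor |dx/dθ| = 0.10373 m.
ω = v/|dx/dθ| = 0.64/0.10373 = 6.17 rad/s.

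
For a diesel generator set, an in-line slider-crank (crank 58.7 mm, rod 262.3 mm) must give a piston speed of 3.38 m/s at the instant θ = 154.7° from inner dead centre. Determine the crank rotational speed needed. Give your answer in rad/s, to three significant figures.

169

For an in-line slider-crank, |v_piston| = rω|sinθ|·[1 + r cosθ/√(L² − r² sin²θ)].
With r = 0.0587 m, L = 0.2623 m, θ = 154.7°: the bracketed kinematic factor |dx/dθ| = 0.019987 m.
ω = v/|dx/dθ| = 3.38/0.019987 = 169.11 rad/s.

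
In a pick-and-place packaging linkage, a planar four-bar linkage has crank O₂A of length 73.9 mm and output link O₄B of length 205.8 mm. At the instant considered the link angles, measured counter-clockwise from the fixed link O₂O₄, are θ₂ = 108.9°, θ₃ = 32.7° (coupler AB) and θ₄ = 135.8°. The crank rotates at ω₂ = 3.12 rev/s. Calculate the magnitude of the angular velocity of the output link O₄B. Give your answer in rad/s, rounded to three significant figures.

ω₂ = 19.6 rad/s (from 3.12 rev/s).
Differentiating the loop-closure r₂e^{iθ₂}+r₃e^{iθ₃}=r₁+r₄e^{iθ₄} gives r₂ω₂e^{iθ₂}+r₃ω₃e^{iθ₃}=r₄ω₄e^{iθ₄}.
Eliminating the other unknown: ω₄ = r₂ω₂ sin(θ₂−θ₃) / [r₄ sin(θ₄−θ₃)].
Numerator sine = +0.97113; denominator sine = +0.97398.
Result = 0.0739·19.6·(+0.97113) / (0.2058·(+0.97398)) = +7.0188 rad/s; magnitude 7.0188 rad/s.

7.02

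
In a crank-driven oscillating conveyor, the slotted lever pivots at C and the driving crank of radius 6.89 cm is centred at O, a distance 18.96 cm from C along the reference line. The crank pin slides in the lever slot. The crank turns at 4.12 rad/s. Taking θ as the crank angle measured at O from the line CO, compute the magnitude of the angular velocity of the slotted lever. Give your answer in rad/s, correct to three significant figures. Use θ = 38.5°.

ω = 4.12 rad/s
Crank pin A relative to C: A = (d + r cosθ, r sinθ); lever angle φ = atan2(r sinθ, d + r cosθ).
Differentiating tanφ: φ̇ = rω(d cosθ + r)/(d² + r² + 2dr cosθ).
d² + r² + 2dr cosθ = |CA|² = 0.0611425 m²;  d cosθ + r = +0.21728 m.
|ω_lever| = |0.0689·4.12·+0.21728| / 0.0611425 = 1.0088 rad/s.

1.01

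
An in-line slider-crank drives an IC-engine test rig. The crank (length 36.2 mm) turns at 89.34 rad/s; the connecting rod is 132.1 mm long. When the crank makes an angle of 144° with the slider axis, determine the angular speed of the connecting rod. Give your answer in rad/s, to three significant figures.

20.1

ω = 89.34 rad/s
The rod makes angle φ with the slider axis where L sinφ = r sinθ; differentiating, L cosφ·φ̇ = r ω cosθ.
L cosφ = √(L² − r² sin²θ) = 0.13038 m.
|ω_rod| = r ω |cosθ| / √(L² − r² sin²θ) = 0.0362·89.34·0.80902/0.13038 = 20.069 rad/s.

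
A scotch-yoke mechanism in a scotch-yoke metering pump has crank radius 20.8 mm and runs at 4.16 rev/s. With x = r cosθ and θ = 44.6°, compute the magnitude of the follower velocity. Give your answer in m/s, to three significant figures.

0.382

ω = 26.14 rad/s (from 4.16 rev/s).
x = r cosθ ⇒ ẋ = −rω sinθ.
|v| = rω|sinθ| = 0.0208·26.14·|sin 44.6°| = 0.38174 m/s.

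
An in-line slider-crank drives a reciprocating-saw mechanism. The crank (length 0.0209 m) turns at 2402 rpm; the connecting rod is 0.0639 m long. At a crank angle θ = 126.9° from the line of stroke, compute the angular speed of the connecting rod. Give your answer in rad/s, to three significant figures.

51.2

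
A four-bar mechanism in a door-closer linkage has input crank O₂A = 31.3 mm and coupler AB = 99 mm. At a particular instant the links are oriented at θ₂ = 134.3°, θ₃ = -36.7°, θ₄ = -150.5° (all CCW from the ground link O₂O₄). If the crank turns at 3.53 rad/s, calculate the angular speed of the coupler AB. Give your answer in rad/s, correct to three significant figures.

ω₂ = 3.53 rad/s
Differentiating the loop-closure r₂e^{iθ₂}+r₃e^{iθ₃}=r₁+r₄e^{iθ₄} gives r₂ω₂e^{iθ₂}+r₃ω₃e^{iθ₃}=r₄ω₄e^{iθ₄}.
Eliminating the other unknown: ω₃ = r₂ω₂ sin(θ₄−θ₂) / [r₃ sin(θ₃−θ₄)].
Numerator sine = +0.96682; denominator sine = +0.91496.
Result = 0.0313·3.53·(+0.96682) / (0.099·(+0.91496)) = +1.1793 rad/s; magnitude 1.1793 rad/s.

1.18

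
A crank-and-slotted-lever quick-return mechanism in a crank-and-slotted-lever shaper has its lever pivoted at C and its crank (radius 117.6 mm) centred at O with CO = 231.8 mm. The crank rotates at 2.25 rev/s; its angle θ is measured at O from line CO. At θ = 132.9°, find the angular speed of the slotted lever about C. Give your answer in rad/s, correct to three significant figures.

2.19

ω = 14.14 rad/s (from 2.25 rev/s).
Crank pin A relative to C: A = (d + r cosθ, r sinθ); lever angle φ = atan2(r sinθ, d + r cosθ).
Differentiating tanφ: φ̇ = rω(d cosθ + r)/(d² + r² + 2dr cosθ).
d² + r² + 2dr cosθ = |CA|² = 0.0304485 m²;  d cosθ + r = -0.040191 m.
|ω_lever| = |0.1176·14.14·-0.040191| / 0.0304485 = 2.1945 rad/s.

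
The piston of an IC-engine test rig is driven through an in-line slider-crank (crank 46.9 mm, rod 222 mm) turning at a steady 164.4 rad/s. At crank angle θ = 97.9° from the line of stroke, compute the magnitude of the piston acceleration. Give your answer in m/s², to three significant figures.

ω = 164.4 rad/s
x(θ) = r cosθ + √(L² − r² sin²θ); with ω constant, a = ω²·d²x/dθ².
d²x/dθ² = −r cosθ − r²(cos2θ)/√u − r⁴ sin²2θ/(4u^{3/2}),  u = L² − r² sin²θ = 0.0471259 m².
Substituting r = 0.0469 m, L = 0.222 m, θ = 97.9°: d²x/dθ² = +0.016187 m.
a = ω²·d²x/dθ² = (164.4)²·(+0.016187) = +437.49 m/s²;  |a| = 437.49 m/s².

437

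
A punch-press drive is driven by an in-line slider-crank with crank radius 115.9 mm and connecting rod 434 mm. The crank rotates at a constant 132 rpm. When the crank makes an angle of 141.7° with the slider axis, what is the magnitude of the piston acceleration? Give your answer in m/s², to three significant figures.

15.9

ω = 2π·132/60 = 13.82 rad/s
x(θ) = r cosθ + √(L² − r² sin²θ); with ω constant, a = ω²·d²x/dθ².
d²x/dθ² = −r cosθ − r²(cos2θ)/√u − r⁴ sin²2θ/(4u^{3/2}),  u = L² − r² sin²θ = 0.183196 m².
Substituting r = 0.1159 m, L = 0.434 m, θ = 141.7°: d²x/dθ² = +0.083138 m.
a = ω²·d²x/dθ² = (13.82)²·(+0.083138) = +15.886 m/s²;  |a| = 15.886 m/s².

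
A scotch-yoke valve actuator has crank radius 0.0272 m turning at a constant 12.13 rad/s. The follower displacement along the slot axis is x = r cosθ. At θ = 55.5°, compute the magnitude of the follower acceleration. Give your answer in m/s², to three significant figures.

2.27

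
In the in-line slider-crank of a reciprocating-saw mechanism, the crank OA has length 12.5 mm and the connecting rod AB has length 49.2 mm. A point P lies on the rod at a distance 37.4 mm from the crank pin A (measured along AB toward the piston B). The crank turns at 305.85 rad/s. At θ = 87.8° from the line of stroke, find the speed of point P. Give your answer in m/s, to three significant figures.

ω = 305.9 rad/s.  Crank-pin speed |V_A| = rω = 3.8231 m/s, perpendicular to OA.
Rod angle: sinφ = −(r/L) sinθ ⇒ φ = -14.707°; ω_rod = −rω cosθ/√(L²−r²sin²θ) = -3.084 rad/s.
V_P = V_A + ω_rod × AP, with AP = 0.0374 m along the rod.
Components: V_Px = −rω sinθ − a·ω_rod·sinφ = -3.8496 m/s;  V_Py = rω cosθ + a·ω_rod·cosφ = +0.035199 m/s.
|V_P| = √(V_Px² + V_Py²) = 3.8498 m/s.

3.85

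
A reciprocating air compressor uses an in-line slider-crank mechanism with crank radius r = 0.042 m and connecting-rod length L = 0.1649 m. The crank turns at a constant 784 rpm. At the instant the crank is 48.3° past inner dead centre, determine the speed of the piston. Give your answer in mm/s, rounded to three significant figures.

3020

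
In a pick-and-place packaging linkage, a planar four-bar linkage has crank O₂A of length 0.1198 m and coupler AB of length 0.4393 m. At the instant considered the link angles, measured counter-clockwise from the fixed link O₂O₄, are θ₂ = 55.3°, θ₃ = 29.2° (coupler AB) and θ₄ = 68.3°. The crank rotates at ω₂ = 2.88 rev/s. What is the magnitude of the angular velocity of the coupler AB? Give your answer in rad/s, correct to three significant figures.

ω₂ = 18.1 rad/s (from 2.88 rev/s).
Differentiating the loop-closure r₂e^{iθ₂}+r₃e^{iθ₃}=r₁+r₄e^{iθ₄} gives r₂ω₂e^{iθ₂}+r₃ω₃e^{iθ₃}=r₄ω₄e^{iθ₄}.
Eliminating the other unknown: ω₃ = r₂ω₂ sin(θ₄−θ₂) / [r₃ sin(θ₃−θ₄)].
Numerator sine = +0.22495; denominator sine = -0.63068.
Result = 0.1198·18.1·(+0.22495) / (0.4393·(-0.63068)) = -1.7602 rad/s; magnitude 1.7602 rad/s.

1.76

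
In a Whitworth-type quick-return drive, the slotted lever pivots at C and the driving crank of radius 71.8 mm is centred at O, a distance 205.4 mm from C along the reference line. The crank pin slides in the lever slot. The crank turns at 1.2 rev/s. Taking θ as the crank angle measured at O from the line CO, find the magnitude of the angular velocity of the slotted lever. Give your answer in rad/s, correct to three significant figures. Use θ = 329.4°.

ω = 7.54 rad/s (from 1.2 rev/s).
Crank pin A relative to C: A = (d + r cosθ, r sinθ); lever angle φ = atan2(r sinθ, d + r cosθ).
Differentiating tanφ: φ̇ = rω(d cosθ + r)/(d² + r² + 2dr cosθ).
d² + r² + 2dr cosθ = |CA|² = 0.0727324 m²;  d cosθ + r = +0.2486 m.
|ω_lever| = |0.0718·7.54·+0.2486| / 0.0727324 = 1.8503 rad/s.

1.85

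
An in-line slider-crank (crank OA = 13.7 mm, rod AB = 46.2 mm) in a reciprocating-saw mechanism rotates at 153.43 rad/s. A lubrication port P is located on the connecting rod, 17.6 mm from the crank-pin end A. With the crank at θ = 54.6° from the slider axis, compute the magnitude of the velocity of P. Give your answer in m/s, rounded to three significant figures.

ω = 153.4 rad/s.  Crank-pin speed |V_A| = rω = 2.102 m/s, perpendicular to OA.
Rod angle: sinφ = −(r/L) sinθ ⇒ φ = -13.988°; ω_rod = −rω cosθ/√(L²−r²sin²θ) = -27.161 rad/s.
V_P = V_A + ω_rod × AP, with AP = 0.0176 m along the rod.
Components: V_Px = −rω sinθ − a·ω_rod·sinφ = -1.8289 m/s;  V_Py = rω cosθ + a·ω_rod·cosφ = +0.75378 m/s.
|V_P| = √(V_Px² + V_Py²) = 1.9782 m/s.

1.98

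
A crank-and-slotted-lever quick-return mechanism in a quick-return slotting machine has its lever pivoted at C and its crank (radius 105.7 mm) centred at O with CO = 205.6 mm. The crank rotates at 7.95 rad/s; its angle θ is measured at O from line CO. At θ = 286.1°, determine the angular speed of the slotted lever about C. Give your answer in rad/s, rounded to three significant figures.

ω = 7.95 rad/s
Crank pin A relative to C: A = (d + r cosθ, r sinθ); lever angle φ = atan2(r sinθ, d + r cosθ).
Differentiating tanφ: φ̇ = rω(d cosθ + r)/(d² + r² + 2dr cosθ).
d² + r² + 2dr cosθ = |CA|² = 0.065497 m²;  d cosθ + r = +0.16272 m.
|ω_lever| = |0.1057·7.95·+0.16272| / 0.065497 = 2.0876 rad/s.

2.09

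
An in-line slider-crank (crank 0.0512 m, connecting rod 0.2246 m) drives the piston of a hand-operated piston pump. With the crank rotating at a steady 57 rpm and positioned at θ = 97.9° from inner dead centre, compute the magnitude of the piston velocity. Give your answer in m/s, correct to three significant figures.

0.293

ω = 2π·57/60 = 5.969 rad/s
For an in-line slider-crank, x = r cosθ + √(L² − r² sin²θ), so v = −rω sinθ·[1 + r cosθ/√(L² − r² sin²θ)].
With r = 0.0512 m, L = 0.2246 m, θ = 97.9°: √(L² − r² sin²θ) = 0.2188 m.
v = −0.0512·5.969·0.99051·[1 + 0.0512·-0.13744/0.2188] = -0.29298 m/s.
|v| = 0.29298 m/s.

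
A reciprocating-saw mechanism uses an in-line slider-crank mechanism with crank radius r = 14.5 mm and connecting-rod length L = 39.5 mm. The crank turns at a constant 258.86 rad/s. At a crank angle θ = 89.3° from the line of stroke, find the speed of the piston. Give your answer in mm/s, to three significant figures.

3770

ω = 258.9 rad/s
For an in-line slider-crank, x = r cosθ + √(L² − r² sin²θ), so v = −rω sinθ·[1 + r cosθ/√(L² − r² sin²θ)].
With r = 0.0145 m, L = 0.0395 m, θ = 89.3°: √(L² − r² sin²θ) = 0.036743 m.
v = −0.0145·258.9·0.99993·[1 + 0.0145·0.01222/0.036743] = -3.7713 m/s.
|v| = 3.7713 m/s = 3771.3 mm/s.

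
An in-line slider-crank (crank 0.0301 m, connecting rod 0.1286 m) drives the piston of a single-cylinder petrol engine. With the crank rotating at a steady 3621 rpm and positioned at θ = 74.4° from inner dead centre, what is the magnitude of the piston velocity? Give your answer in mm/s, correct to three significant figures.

11700

ω = 2π·3621/60 = 379.2 rad/s
For an in-line slider-crank, x = r cosθ + √(L² − r² sin²θ), so v = −rω sinθ·[1 + r cosθ/√(L² − r² sin²θ)].
With r = 0.0301 m, L = 0.1286 m, θ = 74.4°: √(L² − r² sin²θ) = 0.12529 m.
v = −0.0301·379.2·0.96316·[1 + 0.0301·0.26892/0.12529] = -11.703 m/s.
|v| = 11.703 m/s = 11703 mm/s.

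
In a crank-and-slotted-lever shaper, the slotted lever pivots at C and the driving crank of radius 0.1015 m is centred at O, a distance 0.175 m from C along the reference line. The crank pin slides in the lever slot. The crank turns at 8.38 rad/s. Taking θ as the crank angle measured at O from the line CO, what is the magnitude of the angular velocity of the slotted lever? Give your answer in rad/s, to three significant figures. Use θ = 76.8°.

2.45

ω = 8.38 rad/s
Crank pin A relative to C: A = (d + r cosθ, r sinθ); lever angle φ = atan2(r sinθ, d + r cosθ).
Differentiating tanφ: φ̇ = rω(d cosθ + r)/(d² + r² + 2dr cosθ).
d² + r² + 2dr cosθ = |CA|² = 0.0490394 m²;  d cosθ + r = +0.14146 m.
|ω_lever| = |0.1015·8.38·+0.14146| / 0.0490394 = 2.4536 rad/s.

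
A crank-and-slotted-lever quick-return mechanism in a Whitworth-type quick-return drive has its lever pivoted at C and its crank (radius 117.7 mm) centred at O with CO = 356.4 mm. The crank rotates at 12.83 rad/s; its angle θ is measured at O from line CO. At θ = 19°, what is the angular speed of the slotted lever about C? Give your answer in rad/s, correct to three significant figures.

ω = 12.83 rad/s
Crank pin A relative to C: A = (d + r cosθ, r sinθ); lever angle φ = atan2(r sinθ, d + r cosθ).
Differentiating tanφ: φ̇ = rω(d cosθ + r)/(d² + r² + 2dr cosθ).
d² + r² + 2dr cosθ = |CA|² = 0.2202 m²;  d cosθ + r = +0.45468 m.
|ω_lever| = |0.1177·12.83·+0.45468| / 0.2202 = 3.1181 rad/s.

3.12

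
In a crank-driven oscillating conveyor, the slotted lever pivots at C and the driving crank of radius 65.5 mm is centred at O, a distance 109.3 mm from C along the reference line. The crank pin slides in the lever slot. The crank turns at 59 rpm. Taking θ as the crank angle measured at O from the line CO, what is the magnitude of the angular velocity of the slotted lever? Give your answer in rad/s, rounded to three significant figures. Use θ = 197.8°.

5.99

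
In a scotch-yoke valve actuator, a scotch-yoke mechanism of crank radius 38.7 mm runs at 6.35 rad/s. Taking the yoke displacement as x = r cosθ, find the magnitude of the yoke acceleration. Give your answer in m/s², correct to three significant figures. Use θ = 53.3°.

ω = 6.35 rad/s
x = r cosθ ⇒ ẍ = −rω² cosθ (ω constant).
|a| = rω²|cosθ| = 0.0387·(6.35)²·|cos 53.3°| = 0.93258 m/s².

0.933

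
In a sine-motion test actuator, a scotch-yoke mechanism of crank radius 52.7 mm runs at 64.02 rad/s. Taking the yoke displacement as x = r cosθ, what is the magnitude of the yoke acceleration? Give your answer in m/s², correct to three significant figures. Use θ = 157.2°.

199

ω = 64.02 rad/s
x = r cosθ ⇒ ẍ = −rω² cosθ (ω constant).
|a| = rω²|cosθ| = 0.0527·(64.02)²·|cos 157.2°| = 199.12 m/s².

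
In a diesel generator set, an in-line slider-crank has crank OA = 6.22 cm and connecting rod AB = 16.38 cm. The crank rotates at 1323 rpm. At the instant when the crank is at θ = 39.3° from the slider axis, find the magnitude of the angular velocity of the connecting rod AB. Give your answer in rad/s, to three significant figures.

ω = 138.5 rad/s (converted from 1323 rpm).
The rod makes angle φ with the slider axis where L sinφ = r sinθ; differentiating, L cosφ·φ̇ = r ω cosθ.
L cosφ = √(L² − r² sin²θ) = 0.15899 m.
|ω_rod| = r ω |cosθ| / √(L² − r² sin²θ) = 0.0622·138.5·0.77384/0.15899 = 41.943 rad/s.

41.9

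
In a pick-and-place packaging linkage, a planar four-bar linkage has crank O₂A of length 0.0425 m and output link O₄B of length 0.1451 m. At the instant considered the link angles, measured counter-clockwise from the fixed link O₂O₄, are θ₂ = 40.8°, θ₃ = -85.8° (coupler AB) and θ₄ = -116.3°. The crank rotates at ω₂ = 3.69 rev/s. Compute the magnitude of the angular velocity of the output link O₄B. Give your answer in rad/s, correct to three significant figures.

10.7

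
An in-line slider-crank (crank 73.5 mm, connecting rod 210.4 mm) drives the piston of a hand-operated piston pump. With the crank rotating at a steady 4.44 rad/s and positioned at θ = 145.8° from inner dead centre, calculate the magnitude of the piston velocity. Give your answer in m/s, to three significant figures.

0.129

ω = 4.44 rad/s
For an in-line slider-crank, x = r cosθ + √(L² − r² sin²θ), so v = −rω sinθ·[1 + r cosθ/√(L² − r² sin²θ)].
With r = 0.0735 m, L = 0.2104 m, θ = 145.8°: √(L² − r² sin²θ) = 0.2063 m.
v = −0.0735·4.44·0.56208·[1 + 0.0735·-0.82708/0.2063] = -0.12938 m/s.
|v| = 0.12938 m/s.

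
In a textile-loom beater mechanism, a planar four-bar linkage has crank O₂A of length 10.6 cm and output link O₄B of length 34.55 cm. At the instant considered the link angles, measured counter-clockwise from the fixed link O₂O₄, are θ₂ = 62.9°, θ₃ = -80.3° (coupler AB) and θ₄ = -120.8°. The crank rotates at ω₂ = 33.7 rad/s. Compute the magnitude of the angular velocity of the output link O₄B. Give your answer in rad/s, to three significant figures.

ω₂ = 33.7 rad/s
Differentiating the loop-closure r₂e^{iθ₂}+r₃e^{iθ₃}=r₁+r₄e^{iθ₄} gives r₂ω₂e^{iθ₂}+r₃ω₃e^{iθ₃}=r₄ω₄e^{iθ₄}.
Eliminating the other unknown: ω₄ = r₂ω₂ sin(θ₂−θ₃) / [r₄ sin(θ₄−θ₃)].
Numerator sine = +0.59902; denominator sine = -0.64945.
Result = 0.106·33.7·(+0.59902) / (0.3455·(-0.64945)) = -9.5365 rad/s; magnitude 9.5365 rad/s.

9.54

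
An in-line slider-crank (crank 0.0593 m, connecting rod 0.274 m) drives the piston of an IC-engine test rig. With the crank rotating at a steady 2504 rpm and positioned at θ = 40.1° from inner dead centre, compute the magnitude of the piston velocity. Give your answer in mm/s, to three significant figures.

ω = 2π·2504/60 = 262.2 rad/s
For an in-line slider-crank, x = r cosθ + √(L² − r² sin²θ), so v = −rω sinθ·[1 + r cosθ/√(L² − r² sin²θ)].
With r = 0.0593 m, L = 0.274 m, θ = 40.1°: √(L² − r² sin²θ) = 0.27132 m.
v = −0.0593·262.2·0.64412·[1 + 0.0593·0.76492/0.27132] = -11.69 m/s.
|v| = 11.69 m/s = 11690 mm/s.

11700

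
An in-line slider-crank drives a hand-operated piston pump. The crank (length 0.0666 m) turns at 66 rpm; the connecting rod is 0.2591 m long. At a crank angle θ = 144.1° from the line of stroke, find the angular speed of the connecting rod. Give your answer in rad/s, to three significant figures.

1.46

ω = 6.912 rad/s (converted from 66 rpm).
The rod makes angle φ with the slider axis where L sinφ = r sinθ; differentiating, L cosφ·φ̇ = r ω cosθ.
L cosφ = √(L² − r² sin²θ) = 0.25614 m.
|ω_rod| = r ω |cosθ| / √(L² − r² sin²θ) = 0.0666·6.912·0.81004/0.25614 = 1.4557 rad/s.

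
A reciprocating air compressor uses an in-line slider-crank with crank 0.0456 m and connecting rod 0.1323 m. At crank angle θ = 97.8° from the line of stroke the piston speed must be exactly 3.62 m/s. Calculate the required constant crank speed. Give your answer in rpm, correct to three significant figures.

For an in-line slider-crank, |v_piston| = rω|sinθ|·[1 + r cosθ/√(L² − r² sin²θ)].
With r = 0.0456 m, L = 0.1323 m, θ = 97.8°: the bracketed kinematic factor |dx/dθ| = 0.04293 m.
ω = v/|dx/dθ| = 3.62/0.04293 = 84.324 rad/s.
N = 60ω/(2π) = 805.24 rpm.

805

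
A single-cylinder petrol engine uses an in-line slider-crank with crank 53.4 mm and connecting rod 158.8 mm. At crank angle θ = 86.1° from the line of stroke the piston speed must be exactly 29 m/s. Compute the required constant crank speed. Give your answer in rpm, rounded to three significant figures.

5070

For an in-line slider-crank, |v_piston| = rω|sinθ|·[1 + r cosθ/√(L² − r² sin²θ)].
With r = 0.0534 m, L = 0.1588 m, θ = 86.1°: the bracketed kinematic factor |dx/dθ| = 0.05457 m.
ω = v/|dx/dθ| = 29/0.05457 = 531.43 rad/s.
N = 60ω/(2π) = 5074.8 rpm.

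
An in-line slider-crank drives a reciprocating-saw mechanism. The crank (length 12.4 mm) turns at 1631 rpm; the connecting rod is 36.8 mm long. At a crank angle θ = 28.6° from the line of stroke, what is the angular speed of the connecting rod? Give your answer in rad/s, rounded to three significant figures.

51.2

ω = 170.8 rad/s (converted from 1631 rpm).
The rod makes angle φ with the slider axis where L sinφ = r sinθ; differentiating, L cosφ·φ̇ = r ω cosθ.
L cosφ = √(L² − r² sin²θ) = 0.036318 m.
|ω_rod| = r ω |cosθ| / √(L² − r² sin²θ) = 0.0124·170.8·0.87798/0.036318 = 51.2 rad/s.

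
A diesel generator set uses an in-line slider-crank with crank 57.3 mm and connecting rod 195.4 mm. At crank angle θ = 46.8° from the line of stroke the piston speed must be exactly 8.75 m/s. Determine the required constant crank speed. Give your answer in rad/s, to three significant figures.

174

For an in-line slider-crank, |v_piston| = rω|sinθ|·[1 + r cosθ/√(L² − r² sin²θ)].
With r = 0.0573 m, L = 0.1954 m, θ = 46.8°: the bracketed kinematic factor |dx/dθ| = 0.050353 m.
ω = v/|dx/dθ| = 8.75/0.050353 = 173.77 rad/s.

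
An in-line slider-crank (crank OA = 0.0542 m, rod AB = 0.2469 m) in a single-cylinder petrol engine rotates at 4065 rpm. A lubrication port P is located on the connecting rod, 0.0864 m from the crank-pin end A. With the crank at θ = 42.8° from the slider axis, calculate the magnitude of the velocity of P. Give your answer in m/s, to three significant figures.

19.9

ω = 425.7 rad/s.  Crank-pin speed |V_A| = rω = 23.072 m/s, perpendicular to OA.
Rod angle: sinφ = −(r/L) sinθ ⇒ φ = -8.578°; ω_rod = −rω cosθ/√(L²−r²sin²θ) = -69.341 rad/s.
V_P = V_A + ω_rod × AP, with AP = 0.0864 m along the rod.
Components: V_Px = −rω sinθ − a·ω_rod·sinφ = -16.57 m/s;  V_Py = rω cosθ + a·ω_rod·cosφ = +11.005 m/s.
|V_P| = √(V_Px² + V_Py²) = 19.891 m/s.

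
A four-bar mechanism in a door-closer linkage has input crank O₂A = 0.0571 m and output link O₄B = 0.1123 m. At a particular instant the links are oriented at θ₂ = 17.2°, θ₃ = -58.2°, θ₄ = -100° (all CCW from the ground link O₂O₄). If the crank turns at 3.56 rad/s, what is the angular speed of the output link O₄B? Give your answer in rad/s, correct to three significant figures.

ω₂ = 3.56 rad/s
Differentiating the loop-closure r₂e^{iθ₂}+r₃e^{iθ₃}=r₁+r₄e^{iθ₄} gives r₂ω₂e^{iθ₂}+r₃ω₃e^{iθ₃}=r₄ω₄e^{iθ₄}.
Eliminating the other unknown: ω₄ = r₂ω₂ sin(θ₂−θ₃) / [r₄ sin(θ₄−θ₃)].
Numerator sine = +0.96771; denominator sine = -0.66653.
Result = 0.0571·3.56·(+0.96771) / (0.1123·(-0.66653)) = -2.628 rad/s; magnitude 2.628 rad/s.

2.63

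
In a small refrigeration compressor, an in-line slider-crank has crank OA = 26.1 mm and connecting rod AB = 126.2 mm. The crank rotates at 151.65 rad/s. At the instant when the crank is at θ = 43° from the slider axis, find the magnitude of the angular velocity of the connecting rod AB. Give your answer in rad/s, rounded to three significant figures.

23.2

ω = 151.7 rad/s
The rod makes angle φ with the slider axis where L sinφ = r sinθ; differentiating, L cosφ·φ̇ = r ω cosθ.
L cosφ = √(L² − r² sin²θ) = 0.12494 m.
|ω_rod| = r ω |cosθ| / √(L² − r² sin²θ) = 0.0261·151.7·0.73135/0.12494 = 23.169 rad/s.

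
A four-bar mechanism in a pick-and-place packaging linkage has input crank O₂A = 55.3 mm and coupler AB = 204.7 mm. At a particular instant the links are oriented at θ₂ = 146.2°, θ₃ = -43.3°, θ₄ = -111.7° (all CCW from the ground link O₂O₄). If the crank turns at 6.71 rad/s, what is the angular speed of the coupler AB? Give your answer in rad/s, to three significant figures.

ω₂ = 6.71 rad/s
Differentiating the loop-closure r₂e^{iθ₂}+r₃e^{iθ₃}=r₁+r₄e^{iθ₄} gives r₂ω₂e^{iθ₂}+r₃ω₃e^{iθ₃}=r₄ω₄e^{iθ₄}.
Eliminating the other unknown: ω₃ = r₂ω₂ sin(θ₄−θ₂) / [r₃ sin(θ₃−θ₄)].
Numerator sine = +0.97778; denominator sine = +0.92978.
Result = 0.0553·6.71·(+0.97778) / (0.2047·(+0.92978)) = +1.9063 rad/s; magnitude 1.9063 rad/s.

1.91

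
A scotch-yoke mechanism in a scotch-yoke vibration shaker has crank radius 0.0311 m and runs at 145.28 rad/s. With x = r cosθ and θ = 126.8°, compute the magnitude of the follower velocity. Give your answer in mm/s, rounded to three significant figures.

ω = 145.3 rad/s
x = r cosθ ⇒ ẋ = −rω sinθ.
|v| = rω|sinθ| = 0.0311·145.3·|sin 126.8°| = 3.6179 m/s = 3617.9 mm/s.

3620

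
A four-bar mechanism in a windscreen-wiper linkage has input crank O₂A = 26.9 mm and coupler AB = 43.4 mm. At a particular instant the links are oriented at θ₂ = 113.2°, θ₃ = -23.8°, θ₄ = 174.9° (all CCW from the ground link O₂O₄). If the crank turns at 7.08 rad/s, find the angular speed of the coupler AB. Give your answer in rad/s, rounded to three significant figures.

12.1

ω₂ = 7.08 rad/s
Differentiating the loop-closure r₂e^{iθ₂}+r₃e^{iθ₃}=r₁+r₄e^{iθ₄} gives r₂ω₂e^{iθ₂}+r₃ω₃e^{iθ₃}=r₄ω₄e^{iθ₄}.
Eliminating the other unknown: ω₃ = r₂ω₂ sin(θ₄−θ₂) / [r₃ sin(θ₃−θ₄)].
Numerator sine = +0.88048; denominator sine = +0.32061.
Result = 0.0269·7.08·(+0.88048) / (0.0434·(+0.32061)) = +12.051 rad/s; magnitude 12.051 rad/s.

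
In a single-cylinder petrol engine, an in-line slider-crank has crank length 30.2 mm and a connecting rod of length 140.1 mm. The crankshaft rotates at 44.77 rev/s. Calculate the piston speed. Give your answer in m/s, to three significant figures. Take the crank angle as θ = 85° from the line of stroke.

8.63

ω = 2π·44.8 = 281.3 rad/s
For an in-line slider-crank, x = r cosθ + √(L² − r² sin²θ), so v = −rω sinθ·[1 + r cosθ/√(L² − r² sin²θ)].
With r = 0.0302 m, L = 0.1401 m, θ = 85°: √(L² − r² sin²θ) = 0.13683 m.
v = −0.0302·281.3·0.99619·[1 + 0.0302·0.08716/0.13683] = -8.6257 m/s.
|v| = 8.6257 m/s.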